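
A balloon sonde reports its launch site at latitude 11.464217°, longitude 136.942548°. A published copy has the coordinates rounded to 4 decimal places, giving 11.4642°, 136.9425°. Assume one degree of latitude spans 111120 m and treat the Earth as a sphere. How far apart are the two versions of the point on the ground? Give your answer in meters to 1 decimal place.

Δlat = 11.464217 − 11.4642 = +0.000017°; Δlon = 136.942548 − 136.9425 = +0.000048°.
North–south shift: 0.000017 × 111120 = 1.88904 m.
East–west at this latitude: 0.000048° × 111120 × cos 11.4642° ≈ 0.000048 × 108903 = 5.22735 m.
Distance: √(1.88904² + 5.22735²) ≈ 5.5582 m.

5.6 meters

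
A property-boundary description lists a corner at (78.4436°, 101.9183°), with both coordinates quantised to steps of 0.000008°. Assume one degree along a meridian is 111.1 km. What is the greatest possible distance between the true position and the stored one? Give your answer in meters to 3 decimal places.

0.453 meters

With a 0.000008° grid the true value lies within half a step, ±0.000008°/2 = ±4e-06°, of the stored one.
North–south component: 4e-06° × 111100 = 0.4444 m.
Longitude error → 4e-06 × 111100 × cos 78.4436° = 4e-06 × 111100 × 0.2003 ≈ 0.0890277 m.
Worst case both components are at the extreme and orthogonal: √(0.4444² + 0.0890277²) ≈ 0.45323 m.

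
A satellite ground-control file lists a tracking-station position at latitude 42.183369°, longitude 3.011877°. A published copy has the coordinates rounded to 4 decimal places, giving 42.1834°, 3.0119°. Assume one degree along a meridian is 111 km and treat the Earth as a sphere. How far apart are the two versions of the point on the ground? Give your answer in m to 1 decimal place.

3.9 m

Δlat = 42.183369 − 42.1834 = -0.000031°; Δlon = 3.011877 − 3.0119 = -0.000023°.
North–south shift: -0.000031 × 111000 = -3.441 m.
East–west at this latitude: -0.000023° × 111000 × cos 42.1834° ≈ -0.000023 × 82250.9 = -1.89177 m.
Distance: √(3.441² + 1.89177²) ≈ 3.92674 m.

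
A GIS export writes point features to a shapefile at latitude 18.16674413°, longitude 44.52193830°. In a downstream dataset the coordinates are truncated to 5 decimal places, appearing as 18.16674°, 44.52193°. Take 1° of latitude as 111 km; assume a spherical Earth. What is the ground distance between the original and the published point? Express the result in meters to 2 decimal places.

Δlat = 18.16674413 − 18.16674 = +0.00000413°; Δlon = 44.52193830 − 44.52193 = +0.00000830°.
North–south shift: 0.00000413 × 111000 = 0.45843 m.
E–W at 18.1667°: 0.00000830° × 111000 × cos 18.1667° = 0.00000830 × 111000 × 0.9502 ≈ 0.875376 m.
Distance: √(0.45843² + 0.875376²) ≈ 0.988151 m.

0.99 meters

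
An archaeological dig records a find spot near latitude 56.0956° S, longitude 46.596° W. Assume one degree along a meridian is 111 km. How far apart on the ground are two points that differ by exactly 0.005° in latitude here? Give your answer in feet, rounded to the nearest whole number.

Along a meridian 0.005° is 0.005 × 111000 = 555 m.
In feet: 555 m ÷ 0.3048 ≈ 1820.9 ft.

1821 feet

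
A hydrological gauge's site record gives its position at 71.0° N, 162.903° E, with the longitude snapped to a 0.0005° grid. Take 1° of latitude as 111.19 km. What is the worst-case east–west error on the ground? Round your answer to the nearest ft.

30 ft

With a 0.0005° grid the true value lies within half a step, ±0.0005°/2 = ±0.00025°, of the stored one.
At latitude 71° a degree of longitude spans 111190 m × cos 71° = 111190 × 0.3256 ≈ 36199.9 m.
So at most 0.00025° × 36199.9 ≈ 9.04998 m east–west.
Converting: 9.04998 m × 3.2808 ft/m ≈ 29.692 ft.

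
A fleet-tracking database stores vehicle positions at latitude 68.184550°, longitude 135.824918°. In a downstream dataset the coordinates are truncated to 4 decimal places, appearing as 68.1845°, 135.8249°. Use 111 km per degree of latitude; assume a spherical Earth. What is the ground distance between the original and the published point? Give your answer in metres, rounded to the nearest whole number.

Δlat = 68.184550 − 68.1845 = +0.000050°; Δlon = 135.824918 − 135.8249 = +0.000018°.
N–S: 0.000050° × 111000 m/° = 5.55 m.
E–W at 68.1845°: 0.000018° × 111000 × cos 68.1845° = 0.000018 × 111000 × 0.3716 ≈ 0.742495 m.
Combined displacement = (5.55² + 0.742495²)^½ ≈ 5.59945 m.

6 metres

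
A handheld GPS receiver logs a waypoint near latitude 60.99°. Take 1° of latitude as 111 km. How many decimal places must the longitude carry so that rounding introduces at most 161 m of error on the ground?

At 60.99° one degree of longitude covers 111000 × cos 60.99° ≈ 111000 × 0.4850 ≈ 53830.8 m.
N decimal places → at most half a unit in the last place, 0.5 × 10⁻ᴺ° = 53830.8/2 × 10⁻ᴺ m.
Setting 26915.4 × 10⁻ᴺ ≤ 161 gives 10ᴺ ≥ 167.2, i.e. N ≥ 2.22.
At 2 places the error can reach 269 m, but 3 places keeps it to 26.9 m.

3 decimal places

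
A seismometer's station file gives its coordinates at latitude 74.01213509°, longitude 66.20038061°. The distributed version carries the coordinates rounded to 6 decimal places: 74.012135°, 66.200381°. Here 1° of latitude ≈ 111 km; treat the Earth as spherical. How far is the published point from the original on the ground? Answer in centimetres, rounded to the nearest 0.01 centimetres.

1.56 centimetres

Δlat = 74.01213509 − 74.012135 = +0.00000009°; Δlon = 66.20038061 − 66.200381 = -0.00000039°.
North–south shift: 0.00000009 × 111000 = 0.00999 m.
E–W at 74.0121°: -0.00000039° × 111000 × cos 74.0121° = -0.00000039 × 111000 × 0.2754 ≈ -0.0119235 m.
Hypotenuse of the two orthogonal shifts: √(0.00999² + 0.0119235²) = 0.0155554 m.
That is 0.0155554 m = 1.5555 cm.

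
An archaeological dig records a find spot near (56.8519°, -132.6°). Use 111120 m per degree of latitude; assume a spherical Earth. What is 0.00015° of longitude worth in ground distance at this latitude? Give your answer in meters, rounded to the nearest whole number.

At 56.8519° a degree of longitude is 111120 × cos 56.8519° ≈ 60761 m, so 0.00015° corresponds to 9.11415 m.

9 meters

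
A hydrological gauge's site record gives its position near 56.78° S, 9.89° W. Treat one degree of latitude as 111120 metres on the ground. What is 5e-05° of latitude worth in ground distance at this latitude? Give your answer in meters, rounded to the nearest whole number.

6 meters

5e-05° × 111120 m/° = 5.556 m.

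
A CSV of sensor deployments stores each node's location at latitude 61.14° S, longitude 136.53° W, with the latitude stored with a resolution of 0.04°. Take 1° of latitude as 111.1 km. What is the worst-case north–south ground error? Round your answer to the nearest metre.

2222 metres

With a 0.04° grid the true value lies within half a step, ±0.04°/2 = ±0.02°, of the stored one.
So the N–S error is at most 0.02 × 111100 = 2222 m.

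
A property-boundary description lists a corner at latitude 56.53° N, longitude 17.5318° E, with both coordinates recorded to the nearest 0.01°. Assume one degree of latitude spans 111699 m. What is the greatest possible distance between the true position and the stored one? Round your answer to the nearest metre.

Rounding to 2 decimal places leaves each coordinate within ±0.005° of the true value.
Latitude error → 0.005 × 111699 = 558.495 m along the meridian.
E–W at 56.53°: 0.005° × 111699 × cos 56.53° = 0.005 × 111699 × 0.5515 ≈ 308.01 m.
The two errors are perpendicular, so the maximum displacement is √(558.495² + 308.01²) ≈ 637.798 m.

638 metres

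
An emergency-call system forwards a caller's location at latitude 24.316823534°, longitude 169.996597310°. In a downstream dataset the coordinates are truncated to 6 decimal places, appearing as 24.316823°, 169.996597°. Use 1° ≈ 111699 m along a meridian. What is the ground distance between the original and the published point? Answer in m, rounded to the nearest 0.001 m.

0.067 m

Δlat = 24.316823534 − 24.316823 = +0.000000534°; Δlon = 169.996597310 − 169.996597 = +0.000000310°.
North–south shift: 0.000000534 × 111699 = 0.0596473 m.
E–W at 24.3168°: 0.000000310° × 111699 × cos 24.3168° = 0.000000310 × 111699 × 0.9113 ≈ 0.0315547 m.
Distance: √(0.0596473² + 0.0315547²) ≈ 0.0674796 m.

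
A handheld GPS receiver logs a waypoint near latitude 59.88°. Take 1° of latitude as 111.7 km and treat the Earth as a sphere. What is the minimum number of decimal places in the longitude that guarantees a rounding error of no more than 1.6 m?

5

At 59.88° one degree of longitude covers 111700 × cos 59.88° ≈ 111700 × 0.5018 ≈ 56052.5 m.
N decimal places → at most half a unit in the last place, 0.5 × 10⁻ᴺ° = 56052.5/2 × 10⁻ᴺ m.
Setting 28026.2 × 10⁻ᴺ ≤ 1.6 gives 10ᴺ ≥ 1.752e+04, i.e. N ≥ 4.24.
So 5 decimal places suffice (0.28 m); 4 would allow up to 2.8 m.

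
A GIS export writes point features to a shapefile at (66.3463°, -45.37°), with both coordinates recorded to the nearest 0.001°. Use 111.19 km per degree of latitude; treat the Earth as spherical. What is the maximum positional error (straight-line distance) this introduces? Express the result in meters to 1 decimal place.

59.9 meters

Rounding to 3 decimal places leaves each coordinate within ±0.0005° of the true value.
N–S: 0.0005° × 111190 m/° = 55.595 m.
E–W at 66.3463°: 0.0005° × 111190 × cos 66.3463° = 0.0005 × 111190 × 0.4012 ≈ 22.3051 m.
The two errors are perpendicular, so the maximum displacement is √(55.595² + 22.3051²) ≈ 59.9026 m.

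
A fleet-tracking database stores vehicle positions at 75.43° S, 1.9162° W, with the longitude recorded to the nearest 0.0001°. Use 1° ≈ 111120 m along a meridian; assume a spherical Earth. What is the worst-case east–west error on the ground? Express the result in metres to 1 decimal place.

Rounding to 4 decimal places leaves the longitude within ±5e-05° of the true value.
One degree of longitude at 75.43° is 111120 × cos 75.43° ≈ 111120 × 0.2516 = 27953.6 m.
So at most 5e-05° × 27953.6 ≈ 1.39768 m east–west.

1.4 metres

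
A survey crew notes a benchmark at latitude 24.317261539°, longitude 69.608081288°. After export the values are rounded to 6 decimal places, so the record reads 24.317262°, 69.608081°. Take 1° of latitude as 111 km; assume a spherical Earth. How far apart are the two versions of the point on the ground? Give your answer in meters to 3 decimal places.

0.059 meters

Δlat = 24.317261539 − 24.317262 = -0.000000461°; Δlon = 69.608081288 − 69.608081 = +0.000000288°.
North–south shift: -0.000000461 × 111000 = -0.051171 m.
East–west at this latitude: 0.000000288° × 111000 × cos 24.3173° ≈ 0.000000288 × 101152 = 0.0291318 m.
Distance: √(0.051171² + 0.0291318²) ≈ 0.0588824 m.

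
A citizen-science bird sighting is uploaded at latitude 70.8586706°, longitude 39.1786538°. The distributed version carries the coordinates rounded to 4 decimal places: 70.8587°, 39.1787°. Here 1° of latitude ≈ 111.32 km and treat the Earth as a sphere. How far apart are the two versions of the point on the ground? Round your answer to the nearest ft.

12 ft

Δlat = 70.8586706 − 70.8587 = -0.0000294°; Δlon = 39.1786538 − 39.1787 = -0.0000462°.
North–south shift: -0.0000294 × 111320 = -3.27281 m.
E–W at 70.8587°: -0.0000462° × 111320 × cos 70.8587° = -0.0000462 × 111320 × 0.3279 ≈ -1.68638 m.
Combined displacement = (3.27281² + 1.68638²)^½ ≈ 3.68173 m.
In feet: 3.68173 m ÷ 0.3048 ≈ 12.079 ft.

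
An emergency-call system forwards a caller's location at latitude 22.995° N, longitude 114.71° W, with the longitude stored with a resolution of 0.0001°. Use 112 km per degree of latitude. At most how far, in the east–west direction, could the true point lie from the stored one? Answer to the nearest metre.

With a 0.0001° grid the true value lies within half a step, ±0.0001°/2 = ±5e-05°, of the stored one.
Parallels shrink by cos φ, so at 22.995° a degree of longitude is 112000 × 0.9205 ≈ 103100 m.
Maximum E–W displacement: 5e-05 × 103100 = 5.15502 m.

5 metres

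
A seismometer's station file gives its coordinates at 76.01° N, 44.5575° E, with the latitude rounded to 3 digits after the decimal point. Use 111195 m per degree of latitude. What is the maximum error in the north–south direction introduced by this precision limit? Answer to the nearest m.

Rounding to 3 decimal places leaves the latitude within ±0.0005° of the true value.
So the N–S error is at most 0.0005 × 111195 = 55.5975 m.

56 m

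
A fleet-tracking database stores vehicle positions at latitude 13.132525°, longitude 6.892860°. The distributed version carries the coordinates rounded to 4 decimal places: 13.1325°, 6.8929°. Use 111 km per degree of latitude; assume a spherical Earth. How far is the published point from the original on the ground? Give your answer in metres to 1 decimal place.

5.1 metres

Δlat = 13.132525 − 13.1325 = +0.000025°; Δlon = 6.892860 − 6.8929 = -0.000040°.
N–S: 0.000025° × 111000 m/° = 2.775 m.
East–west at this latitude: -0.000040° × 111000 × cos 13.1325° ≈ -0.000040 × 108097 = -4.32388 m.
Hypotenuse of the two orthogonal shifts: √(2.775² + 4.32388²) = 5.13776 m.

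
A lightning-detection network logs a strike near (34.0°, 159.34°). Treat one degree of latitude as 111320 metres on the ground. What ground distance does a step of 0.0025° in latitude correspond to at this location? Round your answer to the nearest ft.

913 ft

Along a meridian 0.0025° is 0.0025 × 111320 = 278.3 m.
Converting: 278.3 m × 3.2808 ft/m ≈ 913.06 ft.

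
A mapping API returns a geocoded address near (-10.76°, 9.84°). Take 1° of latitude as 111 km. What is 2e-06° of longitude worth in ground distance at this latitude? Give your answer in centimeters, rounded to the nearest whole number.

2e-06° of longitude at 10.76° is 2e-06 × 111000 × cos 10.76° ≈ 2e-06 × 109048 = 0.218097 m.
That is 0.218097 m = 21.81 cm.

22 centimeters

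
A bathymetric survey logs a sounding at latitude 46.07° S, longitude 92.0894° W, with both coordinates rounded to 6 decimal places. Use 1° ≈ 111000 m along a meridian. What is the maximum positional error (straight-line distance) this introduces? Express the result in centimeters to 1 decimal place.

Rounding to 6 decimal places leaves each coordinate within ±5e-07° of the true value.
Latitude error → 5e-07 × 111000 = 0.0555 m along the meridian.
E–W at 46.07°: 5e-07° × 111000 × cos 46.07° = 5e-07 × 111000 × 0.6938 ≈ 0.0385047 m.
The two errors are perpendicular, so the maximum displacement is √(0.0555² + 0.0385047²) ≈ 0.067549 m.
That is 0.067549 m = 6.7549 cm.

6.8 centimeters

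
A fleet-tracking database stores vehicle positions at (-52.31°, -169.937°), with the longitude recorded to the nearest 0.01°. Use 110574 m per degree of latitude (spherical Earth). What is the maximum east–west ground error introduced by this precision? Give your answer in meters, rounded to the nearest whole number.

Rounding to 2 decimal places leaves the longitude within ±0.005° of the true value.
Parallels shrink by cos φ, so at 52.31° a degree of longitude is 110574 × 0.6114 ≈ 67603.7 m.
East–west error: 0.005° × 67603.7 m/° ≈ 338.019 m.

338 meters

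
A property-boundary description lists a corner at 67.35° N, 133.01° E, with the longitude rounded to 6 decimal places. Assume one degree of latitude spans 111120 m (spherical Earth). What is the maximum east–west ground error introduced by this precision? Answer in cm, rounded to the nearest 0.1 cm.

Rounding to 6 decimal places leaves the longitude within ±5e-07° of the true value.
At latitude 67.35° a degree of longitude spans 111120 m × cos 67.35° = 111120 × 0.3851 ≈ 42792.4 m.
So at most 5e-07° × 42792.4 ≈ 0.0213962 m east–west.
That is 0.0213962 m = 2.1396 cm.

2.1 cm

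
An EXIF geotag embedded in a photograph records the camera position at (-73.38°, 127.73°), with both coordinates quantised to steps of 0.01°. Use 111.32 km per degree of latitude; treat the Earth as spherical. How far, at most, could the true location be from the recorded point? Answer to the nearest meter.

With a 0.01° grid the true value lies within half a step, ±0.01°/2 = ±0.005°, of the stored one.
N–S: 0.005° × 111320 m/° = 556.6 m.
East–west component at 73.38°: 0.005° × 111320 × cos 73.38° ≈ 0.005 × 31840.1 ≈ 159.2 m.
Combining orthogonally: (556.6² + 159.2²)^½ ≈ 578.92 m.

579 meters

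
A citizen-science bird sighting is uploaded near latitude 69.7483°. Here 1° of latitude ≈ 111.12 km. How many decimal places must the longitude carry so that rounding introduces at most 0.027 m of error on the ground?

6

At 69.7483° one degree of longitude covers 111120 × cos 69.7483° ≈ 111120 × 0.3461 ≈ 38463.6 m.
N decimal places → at most half a unit in the last place, 0.5 × 10⁻ᴺ° = 38463.6/2 × 10⁻ᴺ m.
Need 0.5 × 38463.6 × 10⁻ᴺ ≤ 0.027 → 10⁻ᴺ ≤ 1.404e-06, so N ≥ 5.85.
So 6 decimal places suffice (0.0192 m); 5 would allow up to 0.192 m.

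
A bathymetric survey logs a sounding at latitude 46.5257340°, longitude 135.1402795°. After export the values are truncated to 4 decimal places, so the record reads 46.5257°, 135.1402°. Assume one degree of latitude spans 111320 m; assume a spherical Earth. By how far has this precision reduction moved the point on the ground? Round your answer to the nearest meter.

Δlat = 46.5257340 − 46.5257 = +0.0000340°; Δlon = 135.1402795 − 135.1402 = +0.0000795°.
N–S: 0.0000340° × 111320 m/° = 3.78488 m.
East–west at this latitude: 0.0000795° × 111320 × cos 46.5257° ≈ 0.0000795 × 76591.4 = 6.08902 m.
Distance: √(3.78488² + 6.08902²) ≈ 7.16948 m.

7 meters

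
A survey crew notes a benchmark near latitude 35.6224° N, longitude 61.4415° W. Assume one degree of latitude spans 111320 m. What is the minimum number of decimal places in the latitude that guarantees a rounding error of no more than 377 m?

One degree of latitude covers 111320 m.
Rounding to N decimal places gives at most 0.5 × 10⁻ᴺ degrees of error, i.e. 0.5 × 10⁻ᴺ × 111320 m.
Setting 55660 × 10⁻ᴺ ≤ 377 gives 10ᴺ ≥ 147.6, i.e. N ≥ 2.17.
So 3 decimal places suffice (55.7 m); 2 would allow up to 557 m.

3 decimal places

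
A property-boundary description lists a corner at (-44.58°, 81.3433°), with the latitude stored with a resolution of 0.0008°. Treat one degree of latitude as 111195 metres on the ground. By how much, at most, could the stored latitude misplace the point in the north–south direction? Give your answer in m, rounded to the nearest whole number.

With a 0.0008° grid the true value lies within half a step, ±0.0008°/2 = ±0.0004°, of the stored one.
North–south distance: 0.0004° × 111195 m/° = 44.478 m.

44 m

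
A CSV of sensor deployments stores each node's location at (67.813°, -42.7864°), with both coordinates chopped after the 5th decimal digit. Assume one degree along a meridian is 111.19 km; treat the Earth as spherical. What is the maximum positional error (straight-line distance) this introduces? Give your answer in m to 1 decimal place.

Truncating at 5 decimal places can drop up to a full unit in the last place, so each coordinate may be off by as much as 1e-05°.
North–south component: 1e-05° × 111190 = 1.1119 m.
E–W at 67.813°: 1e-05° × 111190 × cos 67.813° = 1e-05 × 111190 × 0.3776 ≈ 0.419888 m.
Combining orthogonally: (1.1119² + 0.419888²)^½ ≈ 1.18854 m.

1.2 m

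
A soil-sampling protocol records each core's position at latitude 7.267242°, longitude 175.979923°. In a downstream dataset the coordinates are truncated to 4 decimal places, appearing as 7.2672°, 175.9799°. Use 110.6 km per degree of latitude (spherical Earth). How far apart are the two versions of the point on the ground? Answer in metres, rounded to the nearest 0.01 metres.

Δlat = 7.267242 − 7.2672 = +0.000042°; Δlon = 175.979923 − 175.9799 = +0.000023°.
North–south shift: 0.000042 × 110600 = 4.6452 m.
E–W at 7.2672°: 0.000023° × 110600 × cos 7.2672° = 0.000023 × 110600 × 0.9920 ≈ 2.52337 m.
Hypotenuse of the two orthogonal shifts: √(4.6452² + 2.52337²) = 5.28633 m.

5.29 metres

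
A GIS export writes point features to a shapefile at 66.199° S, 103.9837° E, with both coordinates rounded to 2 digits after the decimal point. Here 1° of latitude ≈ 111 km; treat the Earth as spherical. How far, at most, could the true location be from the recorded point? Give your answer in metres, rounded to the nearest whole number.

Rounding to 2 decimal places leaves each coordinate within ±0.005° of the true value.
N–S: 0.005° × 111000 m/° = 555 m.
E–W at 66.199°: 0.005° × 111000 × cos 66.199° = 0.005 × 111000 × 0.4036 ≈ 223.977 m.
Worst case both components are at the extreme and orthogonal: √(555² + 223.977²) ≈ 598.49 m.

598 metres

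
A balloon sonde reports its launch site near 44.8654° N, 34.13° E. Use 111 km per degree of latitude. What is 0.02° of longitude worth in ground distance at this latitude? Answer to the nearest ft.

One degree of longitude here spans 111000 × cos 44.8654° = 111000 × 0.7088 ≈ 78673 m; 0.02° of that is 1573.46 m.
In feet: 1573.46 m ÷ 0.3048 ≈ 5162.3 ft.

5162 ft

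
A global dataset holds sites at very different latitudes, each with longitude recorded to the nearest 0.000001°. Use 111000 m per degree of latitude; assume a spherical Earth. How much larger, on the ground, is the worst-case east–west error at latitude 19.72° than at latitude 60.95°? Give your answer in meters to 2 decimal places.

0.03 meters

Rounding to 6 decimal places leaves the longitude within ±5e-07° of the true value.
Error at 19.72° = 5e-07° × 111000 × cos 19.72° ≈ 0.0555 × 0.9414 = 0.052245 m.
Error at 60.95° = 5e-07° × 111000 × cos 60.95° ≈ 0.0555 × 0.4856 = 0.026949 m.
So the lower-latitude error exceeds the higher by 0.052245 − 0.026949 = 0.025296 m.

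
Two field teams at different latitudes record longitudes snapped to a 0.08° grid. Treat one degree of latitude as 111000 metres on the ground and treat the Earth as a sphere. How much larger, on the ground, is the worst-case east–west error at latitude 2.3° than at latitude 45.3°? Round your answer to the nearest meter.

1313 meters

With a 0.08° grid the true value lies within half a step, ±0.08°/2 = ±0.04°, of the stored one.
At 2.3°: 0.04° × 111000 × cos 2.3° = 0.04 × 111000 × 0.9992 ≈ 4436.4 m.
Error at 45.3° = 0.04° × 111000 × cos 45.3° ≈ 4440 × 0.7034 = 3123.1 m.
So the lower-latitude error exceeds the higher by 4436.4 − 3123.1 = 1313.4 m.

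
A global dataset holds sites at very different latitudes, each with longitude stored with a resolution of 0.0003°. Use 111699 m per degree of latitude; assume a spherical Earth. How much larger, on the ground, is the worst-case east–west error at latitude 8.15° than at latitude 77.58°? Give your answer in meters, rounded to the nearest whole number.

13 meters

With a 0.0003° grid the true value lies within half a step, ±0.0003°/2 = ±0.00015°, of the stored one.
At 8.15°: 0.00015° × 111699 × cos 8.15° = 0.00015 × 111699 × 0.9899 ≈ 16.586 m.
Error at 77.58° = 0.00015° × 111699 × cos 77.58° ≈ 16.755 × 0.2151 = 3.6036 m.
So the lower-latitude error exceeds the higher by 16.586 − 3.6036 = 12.982 m.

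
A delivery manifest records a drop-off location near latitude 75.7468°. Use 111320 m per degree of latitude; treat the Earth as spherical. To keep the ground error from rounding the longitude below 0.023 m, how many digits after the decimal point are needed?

6

At 75.7468° one degree of longitude covers 111320 × cos 75.7468° ≈ 111320 × 0.2462 ≈ 27407.8 m.
With N decimal places the half-ulp bound is 0.5·10⁻ᴺ°, or 0.5·10⁻ᴺ × 27407.8 m on the ground.
Need 0.5 × 27407.8 × 10⁻ᴺ ≤ 0.023 → 10⁻ᴺ ≤ 1.678e-06, so N ≥ 5.78.
At 5 places the error can reach 0.137 m, but 6 places keeps it to 0.0137 m.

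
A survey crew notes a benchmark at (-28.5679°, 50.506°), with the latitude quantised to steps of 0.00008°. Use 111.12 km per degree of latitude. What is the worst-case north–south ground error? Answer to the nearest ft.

15 ft

With a 0.00008° grid the true value lies within half a step, ±0.00008°/2 = ±4e-05°, of the stored one.
North–south distance: 4e-05° × 111120 m/° = 4.4448 m.
In feet: 4.4448 m ÷ 0.3048 ≈ 14.583 ft.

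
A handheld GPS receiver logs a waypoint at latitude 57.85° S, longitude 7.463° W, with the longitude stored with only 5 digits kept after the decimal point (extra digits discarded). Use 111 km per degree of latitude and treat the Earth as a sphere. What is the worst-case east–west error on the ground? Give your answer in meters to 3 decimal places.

0.591 meters

Truncating at 5 decimal places can drop up to a full unit in the last place, so the longitude may be off by as much as 1e-05°.
Parallels shrink by cos φ, so at 57.85° a degree of longitude is 111000 × 0.5321 ≈ 59067.3 m.
So at most 1e-05° × 59067.3 ≈ 0.590673 m east–west.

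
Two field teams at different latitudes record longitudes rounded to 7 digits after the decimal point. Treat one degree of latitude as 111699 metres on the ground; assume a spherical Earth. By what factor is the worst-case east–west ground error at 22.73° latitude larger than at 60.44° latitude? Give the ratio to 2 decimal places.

1.87

Rounding to 7 decimal places leaves the longitude within ±5e-08° of the true value.
Error at 22.73° = 5e-08° × 111699 × cos 22.73° ≈ 0.0055849 × 0.9223 = 0.0051512 m.
At 60.44°: 5e-08° × 111699 × cos 60.44° = 5e-08 × 111699 × 0.4933 ≈ 0.0027552 m.
Ratio: 0.0051512 / 0.0027552 = cos 22.73° / cos 60.44° ≈ 1.8696.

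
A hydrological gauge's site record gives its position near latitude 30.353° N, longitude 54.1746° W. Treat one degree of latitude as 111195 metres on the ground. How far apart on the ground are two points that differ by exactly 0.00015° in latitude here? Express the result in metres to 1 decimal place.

16.7 metres

0.00015° × 111195 m/° = 16.6793 m.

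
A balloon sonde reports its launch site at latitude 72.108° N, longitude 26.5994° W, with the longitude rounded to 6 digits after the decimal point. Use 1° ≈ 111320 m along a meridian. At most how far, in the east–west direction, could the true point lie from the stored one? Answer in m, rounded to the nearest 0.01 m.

0.02 m

Rounding to 6 decimal places leaves the longitude within ±5e-07° of the true value.
Parallels shrink by cos φ, so at 72.108° a degree of longitude is 111320 × 0.3072 ≈ 34200.1 m.
Maximum E–W displacement: 5e-07 × 34200.1 = 0.0171001 m.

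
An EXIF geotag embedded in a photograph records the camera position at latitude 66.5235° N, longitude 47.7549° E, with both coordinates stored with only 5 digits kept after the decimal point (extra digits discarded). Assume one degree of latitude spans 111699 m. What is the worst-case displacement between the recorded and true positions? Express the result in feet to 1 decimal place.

Truncating at 5 decimal places can drop up to a full unit in the last place, so each coordinate may be off by as much as 1e-05°.
Latitude error → 1e-05 × 111699 = 1.11699 m along the meridian.
E–W at 66.5235°: 1e-05° × 111699 × cos 66.5235° = 1e-05 × 111699 × 0.3984 ≈ 0.444979 m.
Combining orthogonally: (1.11699² + 0.444979²)^½ ≈ 1.20236 m.
In feet: 1.20236 m ÷ 0.3048 ≈ 3.9448 ft.

3.9 feet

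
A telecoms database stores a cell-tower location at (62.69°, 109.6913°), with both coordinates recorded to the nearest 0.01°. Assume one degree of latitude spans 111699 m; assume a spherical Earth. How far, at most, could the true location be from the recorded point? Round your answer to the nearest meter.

Rounding to 2 decimal places leaves each coordinate within ±0.005° of the true value.
Latitude error → 0.005 × 111699 = 558.495 m along the meridian.
East–west component at 62.69°: 0.005° × 111699 × cos 62.69° ≈ 0.005 × 51248 ≈ 256.24 m.
Combining orthogonally: (558.495² + 256.24²)^½ ≈ 614.472 m.

614 meters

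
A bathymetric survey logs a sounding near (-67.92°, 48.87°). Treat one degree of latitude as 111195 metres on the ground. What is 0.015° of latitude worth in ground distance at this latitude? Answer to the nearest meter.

1668 meters

Along a meridian 0.015° is 0.015 × 111195 = 1667.92 m.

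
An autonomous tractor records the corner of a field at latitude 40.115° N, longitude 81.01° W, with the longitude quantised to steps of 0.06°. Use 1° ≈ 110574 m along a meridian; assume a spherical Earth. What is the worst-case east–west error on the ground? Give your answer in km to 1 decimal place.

2.5 km

With a 0.06° grid the true value lies within half a step, ±0.06°/2 = ±0.03°, of the stored one.
Parallels shrink by cos φ, so at 40.115° a degree of longitude is 110574 × 0.7648 ≈ 84561.8 m.
Maximum E–W displacement: 0.03 × 84561.8 = 2536.85 m.
That is 2536.85 m = 2.5369 km.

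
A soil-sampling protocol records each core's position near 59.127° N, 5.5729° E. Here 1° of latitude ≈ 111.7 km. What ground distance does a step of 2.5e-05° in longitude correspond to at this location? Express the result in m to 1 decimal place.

1.4 m

One degree of longitude here spans 111700 × cos 59.127° = 111700 × 0.5131 ≈ 57317.4 m; 2.5e-05° of that is 1.43293 m.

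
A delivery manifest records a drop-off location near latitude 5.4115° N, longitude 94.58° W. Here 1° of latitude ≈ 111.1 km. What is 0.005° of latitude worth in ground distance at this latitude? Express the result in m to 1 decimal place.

0.005° × 111100 m/° = 555.5 m.

555.5 m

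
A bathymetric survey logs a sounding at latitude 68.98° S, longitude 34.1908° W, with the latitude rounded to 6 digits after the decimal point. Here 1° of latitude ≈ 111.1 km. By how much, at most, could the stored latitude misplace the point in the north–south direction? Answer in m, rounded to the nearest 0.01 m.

0.06 m

Rounding to 6 decimal places leaves the latitude within ±5e-07° of the true value.
North–south distance: 5e-07° × 111100 m/° = 0.05555 m.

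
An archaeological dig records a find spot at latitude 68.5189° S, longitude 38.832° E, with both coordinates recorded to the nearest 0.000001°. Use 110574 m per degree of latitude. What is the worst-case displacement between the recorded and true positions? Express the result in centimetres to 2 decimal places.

Rounding to 6 decimal places leaves each coordinate within ±5e-07° of the true value.
Latitude error → 5e-07 × 110574 = 0.055287 m along the meridian.
E–W at 68.5189°: 5e-07° × 110574 × cos 68.5189° = 5e-07 × 110574 × 0.3662 ≈ 0.0202458 m.
The two errors are perpendicular, so the maximum displacement is √(0.055287² + 0.0202458²) ≈ 0.0588774 m.
That is 0.0588774 m = 5.8877 cm.

5.89 centimetres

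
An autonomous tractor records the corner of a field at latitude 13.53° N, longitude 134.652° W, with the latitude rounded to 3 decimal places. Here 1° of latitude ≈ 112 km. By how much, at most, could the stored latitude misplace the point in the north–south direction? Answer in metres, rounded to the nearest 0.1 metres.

56.0 metres

Rounding to 3 decimal places leaves the latitude within ±0.0005° of the true value.
Along the meridian that is 0.0005° × 112000 m/° = 56 m.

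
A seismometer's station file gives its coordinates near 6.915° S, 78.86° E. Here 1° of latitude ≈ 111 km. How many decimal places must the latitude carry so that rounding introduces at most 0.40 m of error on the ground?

One degree of latitude covers 111000 m.
N decimal places → at most half a unit in the last place, 0.5 × 10⁻ᴺ° = 111000/2 × 10⁻ᴺ m.
Need 0.5 × 111000 × 10⁻ᴺ ≤ 0.40 → 10⁻ᴺ ≤ 7.207e-06, so N ≥ 5.14.
N = 5 would give 0.555 m (too coarse); N = 6 gives 0.0555 m ≤ 0.40 m.

6 decimal places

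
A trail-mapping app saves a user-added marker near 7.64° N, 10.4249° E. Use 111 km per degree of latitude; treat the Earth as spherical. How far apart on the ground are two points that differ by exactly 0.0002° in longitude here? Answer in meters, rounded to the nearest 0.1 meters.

22.0 meters

0.0002° of longitude at 7.64° is 0.0002 × 111000 × cos 7.64° ≈ 0.0002 × 110015 = 22.0029 m.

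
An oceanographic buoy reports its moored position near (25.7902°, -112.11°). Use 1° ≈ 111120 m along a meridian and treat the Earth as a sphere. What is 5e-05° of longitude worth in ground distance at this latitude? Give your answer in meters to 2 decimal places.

At 25.7902° a degree of longitude is 111120 × cos 25.7902° ≈ 100052 m, so 5e-05° corresponds to 5.00258 m.

5.00 meters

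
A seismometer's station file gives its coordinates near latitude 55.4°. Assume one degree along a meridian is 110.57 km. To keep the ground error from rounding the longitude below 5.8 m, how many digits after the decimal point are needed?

At 55.4° one degree of longitude covers 110570 × cos 55.4° ≈ 110570 × 0.5678 ≈ 62786.5 m.
N decimal places → at most half a unit in the last place, 0.5 × 10⁻ᴺ° = 62786.5/2 × 10⁻ᴺ m.
Need 0.5 × 62786.5 × 10⁻ᴺ ≤ 5.8 → 10⁻ᴺ ≤ 1.848e-04, so N ≥ 3.73.
N = 3 would give 31.4 m (too coarse); N = 4 gives 3.14 m ≤ 5.8 m.

4 decimal places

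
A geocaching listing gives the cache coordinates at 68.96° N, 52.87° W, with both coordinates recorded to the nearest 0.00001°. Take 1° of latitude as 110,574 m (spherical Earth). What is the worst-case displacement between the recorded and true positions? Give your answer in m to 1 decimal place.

Rounding to 5 decimal places leaves each coordinate within ±5e-06° of the true value.
North–south component: 5e-06° × 110574 = 0.55287 m.
E–W at 68.96°: 5e-06° × 110574 × cos 68.96° = 5e-06 × 110574 × 0.3590 ≈ 0.198491 m.
The two errors are perpendicular, so the maximum displacement is √(0.55287² + 0.198491²) ≈ 0.587421 m.

0.6 m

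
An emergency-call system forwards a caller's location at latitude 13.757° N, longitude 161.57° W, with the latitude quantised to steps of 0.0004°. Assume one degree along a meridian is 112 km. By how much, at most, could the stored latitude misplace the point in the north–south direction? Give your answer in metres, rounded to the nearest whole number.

With a 0.0004° grid the true value lies within half a step, ±0.0004°/2 = ±0.0002°, of the stored one.
North–south distance: 0.0002° × 112000 m/° = 22.4 m.

22 metres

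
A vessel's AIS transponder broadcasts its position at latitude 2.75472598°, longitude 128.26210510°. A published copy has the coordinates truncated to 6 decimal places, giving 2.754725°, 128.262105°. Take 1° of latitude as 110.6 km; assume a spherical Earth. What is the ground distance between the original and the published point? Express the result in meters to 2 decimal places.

0.11 meters

The latitude changed by +0.00000098° and the longitude by +0.00000010°.
North–south shift: 0.00000098 × 110600 = 0.108388 m.
E–W at 2.75473°: 0.00000010° × 110600 × cos 2.75473° = 0.00000010 × 110600 × 0.9988 ≈ 0.0110472 m.
Distance: √(0.108388² + 0.0110472²) ≈ 0.10895 m.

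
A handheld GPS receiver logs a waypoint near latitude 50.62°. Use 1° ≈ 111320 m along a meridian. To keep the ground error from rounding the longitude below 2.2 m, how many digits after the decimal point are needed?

At 50.62° one degree of longitude covers 111320 × cos 50.62° ≈ 111320 × 0.6345 ≈ 70628.2 m.
With N decimal places the half-ulp bound is 0.5·10⁻ᴺ°, or 0.5·10⁻ᴺ × 70628.2 m on the ground.
Setting 35314.1 × 10⁻ᴺ ≤ 2.2 gives 10ᴺ ≥ 1.605e+04, i.e. N ≥ 4.21.
N = 4 would give 3.53 m (too coarse); N = 5 gives 0.353 m ≤ 2.2 m.

5 decimal places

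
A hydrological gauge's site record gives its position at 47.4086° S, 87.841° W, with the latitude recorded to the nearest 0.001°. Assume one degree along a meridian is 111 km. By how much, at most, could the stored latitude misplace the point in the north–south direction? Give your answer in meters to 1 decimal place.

55.5 meters

Rounding to 3 decimal places leaves the latitude within ±0.0005° of the true value.
Along the meridian that is 0.0005° × 111000 m/° = 55.5 m.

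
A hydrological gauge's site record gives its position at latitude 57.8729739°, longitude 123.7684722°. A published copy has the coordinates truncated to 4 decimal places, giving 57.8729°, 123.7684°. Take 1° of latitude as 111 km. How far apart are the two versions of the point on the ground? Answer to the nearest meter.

9 meters

Δlat = 57.8729739 − 57.8729 = +0.0000739°; Δlon = 123.7684722 − 123.7684 = +0.0000722°.
N–S: 0.0000739° × 111000 m/° = 8.2029 m.
East–west at this latitude: 0.0000722° × 111000 × cos 57.8729° ≈ 0.0000722 × 59029.7 = 4.26195 m.
Combined displacement = (8.2029² + 4.26195²)^½ ≈ 9.24401 m.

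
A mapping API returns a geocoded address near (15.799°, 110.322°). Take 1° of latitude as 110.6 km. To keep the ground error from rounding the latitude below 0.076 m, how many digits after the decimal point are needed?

6

One degree of latitude covers 110600 m.
N decimal places → at most half a unit in the last place, 0.5 × 10⁻ᴺ° = 110600/2 × 10⁻ᴺ m.
Need 0.5 × 110600 × 10⁻ᴺ ≤ 0.076 → 10⁻ᴺ ≤ 1.374e-06, so N ≥ 5.86.
At 5 places the error can reach 0.553 m, but 6 places keeps it to 0.0553 m.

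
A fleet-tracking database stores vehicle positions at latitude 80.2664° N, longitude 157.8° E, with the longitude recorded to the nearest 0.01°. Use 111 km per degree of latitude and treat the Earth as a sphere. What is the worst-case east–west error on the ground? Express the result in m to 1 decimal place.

93.8 m

Rounding to 2 decimal places leaves the longitude within ±0.005° of the true value.
One degree of longitude at 80.2664° is 111000 × cos 80.2664° ≈ 111000 × 0.1691 = 18766.5 m.
So at most 0.005° × 18766.5 ≈ 93.8324 m east–west.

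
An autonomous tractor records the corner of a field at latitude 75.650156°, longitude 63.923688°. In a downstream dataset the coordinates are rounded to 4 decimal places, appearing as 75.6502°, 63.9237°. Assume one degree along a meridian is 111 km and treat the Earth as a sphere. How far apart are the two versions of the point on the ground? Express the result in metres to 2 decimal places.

Δlat = 75.650156 − 75.6502 = -0.000044°; Δlon = 63.923688 − 63.9237 = -0.000012°.
North–south shift: -0.000044 × 111000 = -4.884 m.
East–west at this latitude: -0.000012° × 111000 × cos 75.6502° ≈ -0.000012 × 27510.4 = -0.330124 m.
Combined displacement = (4.884² + 0.330124²)^½ ≈ 4.89514 m.

4.90 metres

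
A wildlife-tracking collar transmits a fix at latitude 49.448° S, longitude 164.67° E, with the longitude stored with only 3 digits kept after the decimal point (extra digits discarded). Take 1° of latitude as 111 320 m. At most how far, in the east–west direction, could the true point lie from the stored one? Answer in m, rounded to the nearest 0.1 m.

Truncating at 3 decimal places can drop up to a full unit in the last place, so the longitude may be off by as much as 0.001°.
Parallels shrink by cos φ, so at 49.448° a degree of longitude is 111320 × 0.6501 ≈ 72373.4 m.
Maximum E–W displacement: 0.001 × 72373.4 = 72.3734 m.

72.4 m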